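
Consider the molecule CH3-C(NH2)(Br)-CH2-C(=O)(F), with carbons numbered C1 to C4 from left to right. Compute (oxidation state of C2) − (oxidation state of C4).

C2: 2C, 1N, 1Br → 0 + 1 + 1 = +2
C4: 1C, 2O, 1F → 0 + 2 + 1 = +3
Difference: +2 − (+3) = -1.

-1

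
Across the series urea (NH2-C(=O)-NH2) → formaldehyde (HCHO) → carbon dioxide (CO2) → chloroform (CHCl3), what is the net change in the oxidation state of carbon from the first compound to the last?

Carbon oxidation states along the series — urea: +4, formaldehyde: 0, carbon dioxide: +4, chloroform: +2.
Net change = +2 − (+4) = -2.

-2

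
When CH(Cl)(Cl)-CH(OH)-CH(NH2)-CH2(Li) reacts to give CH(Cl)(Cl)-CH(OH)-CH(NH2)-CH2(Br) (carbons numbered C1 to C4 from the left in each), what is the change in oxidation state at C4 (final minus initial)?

+2

Before: C4 has 1 bond to C, 2 bonds to H, 1 bond to Li → oxidation state -3.
After: C4 has 1 bond to C, 2 bonds to H, 1 bond to Br → oxidation state -1.
Δ = -1 − (-3) = +2, so this is an oxidation at C4.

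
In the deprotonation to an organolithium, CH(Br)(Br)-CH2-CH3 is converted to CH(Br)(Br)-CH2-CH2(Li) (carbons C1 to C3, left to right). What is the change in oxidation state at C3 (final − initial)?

Before: C3 has 1 bond to C, 3 bonds to H → oxidation state -3.
After: C3 has 1 bond to C, 2 bonds to H, 1 bond to Li → oxidation state -3.
Δ = -3 − (-3) = 0, so no net redox change at C3.

0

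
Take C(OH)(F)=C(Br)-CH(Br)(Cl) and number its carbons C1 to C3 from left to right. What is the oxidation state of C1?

Assign +1 per bond to O/N/halogen, −1 per bond to H or an electropositive element, and 0 per bond to carbon.
C1 has a double bond to C (2×0 = 0), one bond to O (+1), one bond to F (+1).
Oxidation state = 0 + 1 + 1 = +2.

+2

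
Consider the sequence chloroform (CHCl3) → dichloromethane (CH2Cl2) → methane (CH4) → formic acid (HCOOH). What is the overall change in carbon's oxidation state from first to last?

Carbon oxidation states along the series — chloroform: +2, dichloromethane: 0, methane: -4, formic acid: +2.
Net change = +2 − (+2) = 0.

0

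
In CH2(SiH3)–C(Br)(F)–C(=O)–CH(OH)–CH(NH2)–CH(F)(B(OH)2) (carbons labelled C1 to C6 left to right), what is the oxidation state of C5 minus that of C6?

C5: 2C, 1H, 1N → 0 − 1 + 1 = 0
C6: 1C, 1H, 1F, 1B → 0 − 1 + 1 − 1 = -1
Difference: 0 − (-1) = +1.

+1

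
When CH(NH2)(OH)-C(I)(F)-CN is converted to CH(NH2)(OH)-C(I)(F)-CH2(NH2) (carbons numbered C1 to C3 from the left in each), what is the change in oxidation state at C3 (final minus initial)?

Before: C3 has 1 bond to C, 3 bonds to N → oxidation state +3.
After: C3 has 1 bond to C, 2 bonds to H, 1 bond to N → oxidation state -1.
Δ = -1 − (+3) = -4, so this is a reduction at C3.

-4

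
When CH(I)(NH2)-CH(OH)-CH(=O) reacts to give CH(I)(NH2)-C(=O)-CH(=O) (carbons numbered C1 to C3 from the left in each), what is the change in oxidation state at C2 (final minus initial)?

Before: C2 has 2 bonds to C, 1 bond to H, 1 bond to O → oxidation state 0.
After: C2 has 2 bonds to C, 2 bonds to O → oxidation state +2.
Δ = +2 − (0) = +2, so this is an oxidation at C2.

+2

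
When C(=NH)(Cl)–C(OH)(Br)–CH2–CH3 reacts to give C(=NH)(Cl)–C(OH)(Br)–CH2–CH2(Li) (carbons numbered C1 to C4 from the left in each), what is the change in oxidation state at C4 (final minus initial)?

0

Before: C4 has 1 bond to C, 3 bonds to H → oxidation state -3.
After: C4 has 1 bond to C, 2 bonds to H, 1 bond to Li → oxidation state -3.
Δ = -3 − (-3) = 0, so no net redox change at C4.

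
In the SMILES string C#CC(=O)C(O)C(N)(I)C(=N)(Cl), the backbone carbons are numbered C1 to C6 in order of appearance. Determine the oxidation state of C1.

-1

C1 has a triple bond to C (3×0 = 0), one bond to H (-1).
Oxidation state = 0 − 1 = -1.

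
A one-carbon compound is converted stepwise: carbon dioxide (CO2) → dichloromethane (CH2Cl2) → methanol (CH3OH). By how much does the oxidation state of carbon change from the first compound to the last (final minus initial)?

-6

Carbon oxidation states along the series — carbon dioxide: +4, dichloromethane: 0, methanol: -2.
Net change = -2 − (+4) = -6.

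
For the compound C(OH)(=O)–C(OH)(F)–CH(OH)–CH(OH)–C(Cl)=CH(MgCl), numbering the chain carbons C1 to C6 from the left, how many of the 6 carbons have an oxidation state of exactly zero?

Tallying each carbon's bonds:
C1: 1C, 3O → 0 + 3 = +3
C2: 2C, 1O, 1F → 0 + 1 + 1 = +2
C3: 2C, 1H, 1O → 0 − 1 + 1 = 0
C4: 2C, 1H, 1O → 0 − 1 + 1 = 0
C5: 3C, 1Cl → 0 + 1 = +1
C6: 2C, 1H, 1Mg → 0 − 1 − 1 = -2
2 carbons (C3, C4) meet the condition.

2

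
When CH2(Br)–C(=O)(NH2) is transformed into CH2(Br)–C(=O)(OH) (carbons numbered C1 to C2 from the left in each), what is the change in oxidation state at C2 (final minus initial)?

0

Before: C2 has 1 bond to C, 2 bonds to O, 1 bond to N → oxidation state +3.
After: C2 has 1 bond to C, 3 bonds to O → oxidation state +3.
Δ = +3 − (+3) = 0, so no net redox change at C2.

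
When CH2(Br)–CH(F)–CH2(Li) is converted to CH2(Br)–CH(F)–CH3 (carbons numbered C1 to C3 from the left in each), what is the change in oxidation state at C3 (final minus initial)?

0

Before: C3 has 1 bond to C, 2 bonds to H, 1 bond to Li → oxidation state -3.
After: C3 has 1 bond to C, 3 bonds to H → oxidation state -3.
Δ = -3 − (-3) = 0, so no net redox change at C3.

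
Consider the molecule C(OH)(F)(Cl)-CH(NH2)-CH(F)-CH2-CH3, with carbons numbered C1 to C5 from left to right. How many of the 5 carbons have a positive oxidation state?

Assign +1 per bond to O/N/halogen, −1 per bond to H or an electropositive element, and 0 per bond to carbon. Tallying each carbon:
C1: 1C, 1O, 1F, 1Cl → 0 + 1 + 1 + 1 = +3
C2: 2C, 1H, 1N → 0 − 1 + 1 = 0
C3: 2C, 1H, 1F → 0 − 1 + 1 = 0
C4: 2C, 2H → 0 − 2 = -2
C5: 1C, 3H → 0 − 3 = -3
1 carbon (C1) meets the condition.

1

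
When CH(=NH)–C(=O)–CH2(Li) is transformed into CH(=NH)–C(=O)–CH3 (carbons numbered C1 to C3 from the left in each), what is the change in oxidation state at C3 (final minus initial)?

Before: C3 has 1 bond to C, 2 bonds to H, 1 bond to Li → oxidation state -3.
After: C3 has 1 bond to C, 3 bonds to H → oxidation state -3.
Δ = -3 − (-3) = 0, so no net redox change at C3.

0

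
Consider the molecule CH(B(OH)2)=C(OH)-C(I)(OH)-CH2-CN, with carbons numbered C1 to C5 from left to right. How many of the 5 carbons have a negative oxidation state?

Tallying each carbon's bonds:
C1: 2C, 1H, 1B → 0 − 1 − 1 = -2
C2: 3C, 1O → 0 + 1 = +1
C3: 2C, 1O, 1I → 0 + 1 + 1 = +2
C4: 2C, 2H → 0 − 2 = -2
C5: 1C, 3N → 0 + 3 = +3
2 carbons (C1, C4) meet the condition.

2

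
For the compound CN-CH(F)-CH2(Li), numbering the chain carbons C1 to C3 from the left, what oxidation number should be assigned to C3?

-3

C3 has one bond to C (0), one bond to H (-1), one bond to Li (-1), one bond to H (-1).
Oxidation state = 0 − 1 − 1 − 1 = -3.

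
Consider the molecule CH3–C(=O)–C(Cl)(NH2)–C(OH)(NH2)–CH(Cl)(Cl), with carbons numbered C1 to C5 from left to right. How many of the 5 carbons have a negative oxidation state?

Count +1 for every bond to an atom more electronegative than carbon and −1 for every bond to one less electronegative; C–C bonds are 0. Tallying each carbon:
C1: 1C, 3H → 0 − 3 = -3
C2: 2C, 2O → 0 + 2 = +2
C3: 2C, 1N, 1Cl → 0 + 1 + 1 = +2
C4: 2C, 1O, 1N → 0 + 1 + 1 = +2
C5: 1C, 1H, 2Cl → 0 − 1 + 2 = +1
1 carbon (C1) meets the condition.

1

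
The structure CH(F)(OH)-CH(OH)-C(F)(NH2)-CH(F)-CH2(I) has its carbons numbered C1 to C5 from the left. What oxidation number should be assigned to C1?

C1 has one bond to C (0), one bond to H (-1), one bond to F (+1), one bond to O (+1).
Oxidation state = 0 − 1 + 1 + 1 = +1.

+1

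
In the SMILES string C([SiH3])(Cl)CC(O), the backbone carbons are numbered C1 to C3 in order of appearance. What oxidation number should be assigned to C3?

Assign +1 per bond to O/N/halogen, −1 per bond to H or an electropositive element, and 0 per bond to carbon.
C3 has one bond to C (0), one bond to H (-1), one bond to H (-1), one bond to O (+1).
Oxidation state = 0 − 1 − 1 + 1 = -1.

-1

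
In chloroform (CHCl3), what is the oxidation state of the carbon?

+2

Count +1 for every bond to an atom more electronegative than carbon and −1 for every bond to one less electronegative; C–C bonds are 0.
The carbon has one bond to H (-1), one bond to Cl (+1), one bond to Cl (+1), one bond to Cl (+1).
Oxidation state = -1 + 1 + 1 + 1 = +2.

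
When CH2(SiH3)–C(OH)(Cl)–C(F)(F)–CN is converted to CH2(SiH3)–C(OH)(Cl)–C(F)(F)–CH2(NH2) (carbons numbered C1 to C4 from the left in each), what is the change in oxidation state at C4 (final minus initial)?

-4

Before: C4 has 1 bond to C, 3 bonds to N → oxidation state +3.
After: C4 has 1 bond to C, 2 bonds to H, 1 bond to N → oxidation state -1.
Δ = -1 − (+3) = -4, so this is a reduction at C4.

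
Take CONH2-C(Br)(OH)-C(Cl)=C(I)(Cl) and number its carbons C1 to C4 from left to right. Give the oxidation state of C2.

Assign +1 per bond to O/N/halogen, −1 per bond to H or an electropositive element, and 0 per bond to carbon.
C2 has one bond to C (0), one bond to C (0), one bond to Br (+1), one bond to O (+1).
Oxidation state = 0 + 0 + 1 + 1 = +2.

+2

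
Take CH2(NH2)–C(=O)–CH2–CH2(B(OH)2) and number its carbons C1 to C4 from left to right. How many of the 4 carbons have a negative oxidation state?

Count +1 for every bond to an atom more electronegative than carbon and −1 for every bond to one less electronegative; C–C bonds are 0. Tallying each carbon:
C1: 1C, 2H, 1N → 0 − 2 + 1 = -1
C2: 2C, 2O → 0 + 2 = +2
C3: 2C, 2H → 0 − 2 = -2
C4: 1C, 2H, 1B → 0 − 2 − 1 = -3
3 carbons (C1, C3, C4) meet the condition.

3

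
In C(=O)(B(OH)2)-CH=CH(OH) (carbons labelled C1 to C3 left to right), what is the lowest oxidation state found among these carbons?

Count +1 for every bond to an atom more electronegative than carbon and −1 for every bond to one less electronegative; C–C bonds are 0. Tallying each carbon:
C1: 1C, 2O, 1B → 0 + 2 − 1 = +1
C2: 3C, 1H → 0 − 1 = -1
C3: 2C, 1H, 1O → 0 − 1 + 1 = 0
The lowest value is -1.

-1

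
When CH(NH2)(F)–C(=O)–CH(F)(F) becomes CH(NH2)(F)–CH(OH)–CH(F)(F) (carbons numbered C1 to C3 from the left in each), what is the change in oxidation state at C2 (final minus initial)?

Before: C2 has 2 bonds to C, 2 bonds to O → oxidation state +2.
After: C2 has 2 bonds to C, 1 bond to H, 1 bond to O → oxidation state 0.
Δ = 0 − (+2) = -2, so this is a reduction at C2.

-2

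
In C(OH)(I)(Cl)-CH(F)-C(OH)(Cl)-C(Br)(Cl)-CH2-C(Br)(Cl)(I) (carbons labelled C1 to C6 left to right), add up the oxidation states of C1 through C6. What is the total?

Tallying each carbon's bonds:
C1: 1C, 1O, 1Cl, 1I → 0 + 1 + 1 + 1 = +3
C2: 2C, 1H, 1F → 0 − 1 + 1 = 0
C3: 2C, 1O, 1Cl → 0 + 1 + 1 = +2
C4: 2C, 1Cl, 1Br → 0 + 1 + 1 = +2
C5: 2C, 2H → 0 − 2 = -2
C6: 1C, 1Cl, 1Br, 1I → 0 + 1 + 1 + 1 = +3
Sum = +3 + 0 + 2 + 2 − 2 + 3 = +8.

+8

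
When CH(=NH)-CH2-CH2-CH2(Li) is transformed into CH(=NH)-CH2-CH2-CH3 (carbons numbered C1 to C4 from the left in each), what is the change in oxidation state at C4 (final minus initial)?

Before: C4 has 1 bond to C, 2 bonds to H, 1 bond to Li → oxidation state -3.
After: C4 has 1 bond to C, 3 bonds to H → oxidation state -3.
Δ = -3 − (-3) = 0, so no net redox change at C4.

0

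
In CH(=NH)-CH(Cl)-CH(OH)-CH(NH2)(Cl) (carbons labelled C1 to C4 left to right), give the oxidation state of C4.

Each bond to a more electronegative atom (O, N, halogen) counts +1, each bond to a less electronegative atom (H, metal, B, Si) counts −1, and each C–C bond counts 0.
C4 has one bond to C (0), one bond to N (+1), one bond to Cl (+1), one bond to H (-1).
Oxidation state = 0 + 1 + 1 − 1 = +1.

+1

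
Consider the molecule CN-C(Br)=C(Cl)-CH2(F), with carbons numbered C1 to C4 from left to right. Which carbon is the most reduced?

C4

Tallying each carbon's bonds:
C1: 1C, 3N → 0 + 3 = +3
C2: 3C, 1Br → 0 + 1 = +1
C3: 3C, 1Cl → 0 + 1 = +1
C4: 1C, 2H, 1F → 0 − 2 + 1 = -1
The most reduced carbon is C4 at -1.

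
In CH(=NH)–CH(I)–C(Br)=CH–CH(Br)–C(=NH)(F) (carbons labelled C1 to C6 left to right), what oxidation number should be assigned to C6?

Assign +1 per bond to O/N/halogen, −1 per bond to H or an electropositive element, and 0 per bond to carbon.
C6 has one bond to C (0), a double bond to N (2×+1 = +2), one bond to F (+1).
Oxidation state = 0 + 2 + 1 = +3.

+3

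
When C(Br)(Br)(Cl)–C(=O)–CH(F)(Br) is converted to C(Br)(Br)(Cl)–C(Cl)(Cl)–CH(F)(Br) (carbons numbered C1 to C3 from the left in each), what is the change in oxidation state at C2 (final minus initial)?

0

Before: C2 has 2 bonds to C, 2 bonds to O → oxidation state +2.
After: C2 has 2 bonds to C, 2 bonds to Cl → oxidation state +2.
Δ = +2 − (+2) = 0, so no net redox change at C2.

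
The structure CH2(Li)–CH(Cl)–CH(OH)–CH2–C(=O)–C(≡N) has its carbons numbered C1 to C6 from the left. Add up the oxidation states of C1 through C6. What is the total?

0

Each bond to a more electronegative atom (O, N, halogen) counts +1, each bond to a less electronegative atom (H, metal, B, Si) counts −1, and each C–C bond counts 0. Tallying each carbon:
C1: 1C, 2H, 1Li → 0 − 2 − 1 = -3
C2: 2C, 1H, 1Cl → 0 − 1 + 1 = 0
C3: 2C, 1H, 1O → 0 − 1 + 1 = 0
C4: 2C, 2H → 0 − 2 = -2
C5: 2C, 2O → 0 + 2 = +2
C6: 1C, 3N → 0 + 3 = +3
Sum = -3 + 0 + 0 − 2 + 2 + 3 = 0.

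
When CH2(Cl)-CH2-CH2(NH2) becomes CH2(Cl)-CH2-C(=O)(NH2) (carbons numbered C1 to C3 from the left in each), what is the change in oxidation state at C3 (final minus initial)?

Before: C3 has 1 bond to C, 2 bonds to H, 1 bond to N → oxidation state -1.
After: C3 has 1 bond to C, 2 bonds to O, 1 bond to N → oxidation state +3.
Δ = +3 − (-1) = +4, so this is an oxidation at C3.

+4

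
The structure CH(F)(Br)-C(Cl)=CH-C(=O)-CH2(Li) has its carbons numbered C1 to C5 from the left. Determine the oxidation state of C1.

+1

C1 has one bond to C (0), one bond to F (+1), one bond to Br (+1), one bond to H (-1).
Oxidation state = 0 + 1 + 1 − 1 = +1.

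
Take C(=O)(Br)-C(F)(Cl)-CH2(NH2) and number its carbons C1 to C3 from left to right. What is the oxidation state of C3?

-1

C3 has one bond to C (0), one bond to H (-1), one bond to N (+1), one bond to H (-1).
Oxidation state = 0 − 1 + 1 − 1 = -1.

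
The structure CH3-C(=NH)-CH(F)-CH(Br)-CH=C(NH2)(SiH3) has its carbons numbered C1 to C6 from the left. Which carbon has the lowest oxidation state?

Bonds to more-electronegative neighbours contribute +1 each, bonds to H or metals contribute −1 each, and C–C bonds contribute 0. Tallying each carbon:
C1: 1C, 3H → 0 − 3 = -3
C2: 2C, 2N → 0 + 2 = +2
C3: 2C, 1H, 1F → 0 − 1 + 1 = 0
C4: 2C, 1H, 1Br → 0 − 1 + 1 = 0
C5: 3C, 1H → 0 − 1 = -1
C6: 2C, 1N, 1Si → 0 + 1 − 1 = 0
The most reduced carbon is C1 at -3.

C1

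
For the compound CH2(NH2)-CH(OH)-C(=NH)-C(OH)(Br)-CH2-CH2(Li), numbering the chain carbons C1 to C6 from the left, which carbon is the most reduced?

C6

Assign +1 per bond to O/N/halogen, −1 per bond to H or an electropositive element, and 0 per bond to carbon. Tallying each carbon:
C1: 1C, 2H, 1N → 0 − 2 + 1 = -1
C2: 2C, 1H, 1O → 0 − 1 + 1 = 0
C3: 2C, 2N → 0 + 2 = +2
C4: 2C, 1O, 1Br → 0 + 1 + 1 = +2
C5: 2C, 2H → 0 − 2 = -2
C6: 1C, 2H, 1Li → 0 − 2 − 1 = -3
The most reduced carbon is C6 at -3.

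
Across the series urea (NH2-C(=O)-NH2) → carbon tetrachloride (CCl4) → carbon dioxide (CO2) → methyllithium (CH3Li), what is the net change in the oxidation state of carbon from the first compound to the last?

Carbon oxidation states along the series — urea: +4, carbon tetrachloride: +4, carbon dioxide: +4, methyllithium: -4.
Net change = -4 − (+4) = -8.

-8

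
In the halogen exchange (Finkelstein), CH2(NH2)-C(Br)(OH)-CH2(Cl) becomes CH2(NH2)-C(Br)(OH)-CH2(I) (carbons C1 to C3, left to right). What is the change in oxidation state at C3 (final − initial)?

Before: C3 has 1 bond to C, 2 bonds to H, 1 bond to Cl → oxidation state -1.
After: C3 has 1 bond to C, 2 bonds to H, 1 bond to I → oxidation state -1.
Δ = -1 − (-1) = 0, so no net redox change at C3.

0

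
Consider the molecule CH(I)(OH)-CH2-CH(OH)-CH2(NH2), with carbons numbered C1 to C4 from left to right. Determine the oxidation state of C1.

+1

C1 has one bond to C (0), one bond to I (+1), one bond to O (+1), one bond to H (-1).
Oxidation state = 0 + 1 + 1 − 1 = +1.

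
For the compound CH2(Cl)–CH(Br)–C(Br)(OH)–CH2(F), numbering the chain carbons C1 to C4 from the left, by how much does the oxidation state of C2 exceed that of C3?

C2: 2C, 1H, 1Br → 0 − 1 + 1 = 0
C3: 2C, 1O, 1Br → 0 + 1 + 1 = +2
Difference: 0 − (+2) = -2.

-2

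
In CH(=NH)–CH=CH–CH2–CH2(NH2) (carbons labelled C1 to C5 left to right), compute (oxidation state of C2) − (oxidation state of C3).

C2: 3C, 1H → 0 − 1 = -1
C3: 3C, 1H → 0 − 1 = -1
Difference: -1 − (-1) = 0.

0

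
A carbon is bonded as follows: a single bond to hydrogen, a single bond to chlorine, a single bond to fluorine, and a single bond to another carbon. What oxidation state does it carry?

Bonds to more-electronegative neighbours contribute +1 each, bonds to H or metals contribute −1 each, and C–C bonds contribute 0.
The carbon has one bond to C (0), one bond to H (-1), one bond to F (+1), one bond to Cl (+1).
Oxidation state = 0 − 1 + 1 + 1 = +1.

+1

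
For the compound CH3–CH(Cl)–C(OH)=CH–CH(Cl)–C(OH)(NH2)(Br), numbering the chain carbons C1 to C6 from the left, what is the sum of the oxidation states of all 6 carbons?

0

Tallying each carbon's bonds:
C1: 1C, 3H → 0 − 3 = -3
C2: 2C, 1H, 1Cl → 0 − 1 + 1 = 0
C3: 3C, 1O → 0 + 1 = +1
C4: 3C, 1H → 0 − 1 = -1
C5: 2C, 1H, 1Cl → 0 − 1 + 1 = 0
C6: 1C, 1O, 1N, 1Br → 0 + 1 + 1 + 1 = +3
Sum = -3 + 0 + 1 − 1 + 0 + 3 = 0.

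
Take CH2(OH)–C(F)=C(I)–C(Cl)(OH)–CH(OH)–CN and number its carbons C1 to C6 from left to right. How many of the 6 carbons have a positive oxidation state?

Each bond to a more electronegative atom (O, N, halogen) counts +1, each bond to a less electronegative atom (H, metal, B, Si) counts −1, and each C–C bond counts 0. Tallying each carbon:
C1: 1C, 2H, 1O → 0 − 2 + 1 = -1
C2: 3C, 1F → 0 + 1 = +1
C3: 3C, 1I → 0 + 1 = +1
C4: 2C, 1O, 1Cl → 0 + 1 + 1 = +2
C5: 2C, 1H, 1O → 0 − 1 + 1 = 0
C6: 1C, 3N → 0 + 3 = +3
4 carbons (C2, C3, C4, C6) meet the condition.

4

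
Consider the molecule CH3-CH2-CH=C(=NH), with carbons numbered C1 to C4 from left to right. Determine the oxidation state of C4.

Count +1 for every bond to an atom more electronegative than carbon and −1 for every bond to one less electronegative; C–C bonds are 0.
C4 has a double bond to C (2×0 = 0), a double bond to N (2×+1 = +2).
Oxidation state = 0 + 2 = +2.

+2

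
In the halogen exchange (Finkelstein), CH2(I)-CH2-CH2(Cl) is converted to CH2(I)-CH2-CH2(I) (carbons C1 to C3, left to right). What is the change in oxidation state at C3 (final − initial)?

Before: C3 has 1 bond to C, 2 bonds to H, 1 bond to Cl → oxidation state -1.
After: C3 has 1 bond to C, 2 bonds to H, 1 bond to I → oxidation state -1.
Δ = -1 − (-1) = 0, so no net redox change at C3.

0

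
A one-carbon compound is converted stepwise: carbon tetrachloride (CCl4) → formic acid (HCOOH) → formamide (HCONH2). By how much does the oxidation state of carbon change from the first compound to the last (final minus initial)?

Carbon oxidation states along the series — carbon tetrachloride: +4, formic acid: +2, formamide: +2.
Net change = +2 − (+4) = -2.

-2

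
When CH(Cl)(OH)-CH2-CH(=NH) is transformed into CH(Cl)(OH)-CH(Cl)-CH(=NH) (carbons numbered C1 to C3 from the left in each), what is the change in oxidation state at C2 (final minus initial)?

Before: C2 has 2 bonds to C, 2 bonds to H → oxidation state -2.
After: C2 has 2 bonds to C, 1 bond to H, 1 bond to Cl → oxidation state 0.
Δ = 0 − (-2) = +2, so this is an oxidation at C2.

+2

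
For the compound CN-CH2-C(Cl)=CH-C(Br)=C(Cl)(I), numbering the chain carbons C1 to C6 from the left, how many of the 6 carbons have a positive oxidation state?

Tallying each carbon's bonds:
C1: 1C, 3N → 0 + 3 = +3
C2: 2C, 2H → 0 − 2 = -2
C3: 3C, 1Cl → 0 + 1 = +1
C4: 3C, 1H → 0 − 1 = -1
C5: 3C, 1Br → 0 + 1 = +1
C6: 2C, 1Cl, 1I → 0 + 1 + 1 = +2
4 carbons (C1, C3, C5, C6) meet the condition.

4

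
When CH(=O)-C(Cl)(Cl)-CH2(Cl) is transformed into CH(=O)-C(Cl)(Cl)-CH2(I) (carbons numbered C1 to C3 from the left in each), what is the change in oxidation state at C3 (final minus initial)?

0

Before: C3 has 1 bond to C, 2 bonds to H, 1 bond to Cl → oxidation state -1.
After: C3 has 1 bond to C, 2 bonds to H, 1 bond to I → oxidation state -1.
Δ = -1 − (-1) = 0, so no net redox change at C3.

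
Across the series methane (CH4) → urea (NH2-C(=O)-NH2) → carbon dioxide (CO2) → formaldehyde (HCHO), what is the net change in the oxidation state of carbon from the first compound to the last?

+4

Carbon oxidation states along the series — methane: -4, urea: +4, carbon dioxide: +4, formaldehyde: 0.
Net change = 0 − (-4) = +4.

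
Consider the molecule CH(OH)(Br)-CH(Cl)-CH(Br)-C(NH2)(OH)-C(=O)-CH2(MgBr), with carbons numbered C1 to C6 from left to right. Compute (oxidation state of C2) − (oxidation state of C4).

C2: 2C, 1H, 1Cl → 0 − 1 + 1 = 0
C4: 2C, 1O, 1N → 0 + 1 + 1 = +2
Difference: 0 − (+2) = -2.

-2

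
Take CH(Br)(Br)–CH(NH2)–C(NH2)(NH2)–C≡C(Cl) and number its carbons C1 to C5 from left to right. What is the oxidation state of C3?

C3 has one bond to C (0), one bond to C (0), one bond to N (+1), one bond to N (+1).
Oxidation state = 0 + 0 + 1 + 1 = +2.

+2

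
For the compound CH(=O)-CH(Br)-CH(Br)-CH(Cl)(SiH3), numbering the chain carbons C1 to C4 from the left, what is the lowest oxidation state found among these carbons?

-1

Tallying each carbon's bonds:
C1: 1C, 1H, 2O → 0 − 1 + 2 = +1
C2: 2C, 1H, 1Br → 0 − 1 + 1 = 0
C3: 2C, 1H, 1Br → 0 − 1 + 1 = 0
C4: 1C, 1H, 1Cl, 1Si → 0 − 1 + 1 − 1 = -1
The lowest value is -1.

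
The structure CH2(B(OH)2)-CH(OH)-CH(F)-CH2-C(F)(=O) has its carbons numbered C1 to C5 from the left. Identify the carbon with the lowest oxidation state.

C1

Assign +1 per bond to O/N/halogen, −1 per bond to H or an electropositive element, and 0 per bond to carbon. Tallying each carbon:
C1: 1C, 2H, 1B → 0 − 2 − 1 = -3
C2: 2C, 1H, 1O → 0 − 1 + 1 = 0
C3: 2C, 1H, 1F → 0 − 1 + 1 = 0
C4: 2C, 2H → 0 − 2 = -2
C5: 1C, 2O, 1F → 0 + 2 + 1 = +3
The most reduced carbon is C1 at -3.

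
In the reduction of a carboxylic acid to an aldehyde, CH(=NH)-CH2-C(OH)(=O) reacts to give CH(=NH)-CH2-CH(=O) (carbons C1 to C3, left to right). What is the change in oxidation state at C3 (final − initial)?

-2

Before: C3 has 1 bond to C, 3 bonds to O → oxidation state +3.
After: C3 has 1 bond to C, 1 bond to H, 2 bonds to O → oxidation state +1.
Δ = +1 − (+3) = -2, so this is a reduction at C3.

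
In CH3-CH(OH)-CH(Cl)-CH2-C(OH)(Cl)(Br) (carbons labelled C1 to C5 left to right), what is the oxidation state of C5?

+3

C5 has one bond to C (0), one bond to O (+1), one bond to Cl (+1), one bond to Br (+1).
Oxidation state = 0 + 1 + 1 + 1 = +3.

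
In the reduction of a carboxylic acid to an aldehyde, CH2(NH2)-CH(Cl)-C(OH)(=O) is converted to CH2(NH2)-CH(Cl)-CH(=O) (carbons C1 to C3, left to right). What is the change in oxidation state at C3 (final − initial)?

-2

Before: C3 has 1 bond to C, 3 bonds to O → oxidation state +3.
After: C3 has 1 bond to C, 1 bond to H, 2 bonds to O → oxidation state +1.
Δ = +1 − (+3) = -2, so this is a reduction at C3.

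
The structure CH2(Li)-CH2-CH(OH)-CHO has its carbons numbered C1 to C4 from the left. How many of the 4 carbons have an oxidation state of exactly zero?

1

Tallying each carbon's bonds:
C1: 1C, 2H, 1Li → 0 − 2 − 1 = -3
C2: 2C, 2H → 0 − 2 = -2
C3: 2C, 1H, 1O → 0 − 1 + 1 = 0
C4: 1C, 1H, 2O → 0 − 1 + 2 = +1
1 carbon (C3) meets the condition.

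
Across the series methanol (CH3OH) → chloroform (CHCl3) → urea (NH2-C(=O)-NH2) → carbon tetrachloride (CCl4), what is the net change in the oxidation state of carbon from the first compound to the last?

Carbon oxidation states along the series — methanol: -2, chloroform: +2, urea: +4, carbon tetrachloride: +4.
Net change = +4 − (-2) = +6.

+6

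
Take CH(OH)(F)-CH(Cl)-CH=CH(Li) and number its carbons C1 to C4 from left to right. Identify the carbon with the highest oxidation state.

C1

Bonds to more-electronegative neighbours contribute +1 each, bonds to H or metals contribute −1 each, and C–C bonds contribute 0. Tallying each carbon:
C1: 1C, 1H, 1O, 1F → 0 − 1 + 1 + 1 = +1
C2: 2C, 1H, 1Cl → 0 − 1 + 1 = 0
C3: 3C, 1H → 0 − 1 = -1
C4: 2C, 1H, 1Li → 0 − 1 − 1 = -2
The most oxidised carbon is C1 at +1.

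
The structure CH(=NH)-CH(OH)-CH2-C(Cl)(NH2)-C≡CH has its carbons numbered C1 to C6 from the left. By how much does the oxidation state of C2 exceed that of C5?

C2: 2C, 1H, 1O → 0 − 1 + 1 = 0
C5: 4C → 0 = 0
Difference: 0 − (0) = 0.

0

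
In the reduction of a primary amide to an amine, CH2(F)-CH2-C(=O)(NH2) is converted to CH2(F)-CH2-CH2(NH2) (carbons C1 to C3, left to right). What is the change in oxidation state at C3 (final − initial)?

-4

Before: C3 has 1 bond to C, 2 bonds to O, 1 bond to N → oxidation state +3.
After: C3 has 1 bond to C, 2 bonds to H, 1 bond to N → oxidation state -1.
Δ = -1 − (+3) = -4, so this is a reduction at C3.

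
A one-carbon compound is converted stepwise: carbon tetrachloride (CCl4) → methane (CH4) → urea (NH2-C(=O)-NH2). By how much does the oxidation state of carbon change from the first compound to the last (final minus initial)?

0

Carbon oxidation states along the series — carbon tetrachloride: +4, methane: -4, urea: +4.
Net change = +4 − (+4) = 0.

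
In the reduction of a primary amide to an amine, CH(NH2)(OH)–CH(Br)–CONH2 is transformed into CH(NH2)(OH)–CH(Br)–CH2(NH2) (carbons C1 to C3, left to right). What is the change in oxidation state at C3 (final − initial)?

-4

Before: C3 has 1 bond to C, 2 bonds to O, 1 bond to N → oxidation state +3.
After: C3 has 1 bond to C, 2 bonds to H, 1 bond to N → oxidation state -1.
Δ = -1 − (+3) = -4, so this is a reduction at C3.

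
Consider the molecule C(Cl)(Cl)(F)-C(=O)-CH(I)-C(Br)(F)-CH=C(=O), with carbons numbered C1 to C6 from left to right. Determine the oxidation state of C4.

+2

C4 has one bond to C (0), one bond to C (0), one bond to Br (+1), one bond to F (+1).
Oxidation state = 0 + 0 + 1 + 1 = +2.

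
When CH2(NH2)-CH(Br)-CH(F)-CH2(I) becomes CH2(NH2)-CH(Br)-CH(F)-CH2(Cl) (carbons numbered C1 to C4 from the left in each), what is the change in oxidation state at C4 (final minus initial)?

Before: C4 has 1 bond to C, 2 bonds to H, 1 bond to I → oxidation state -1.
After: C4 has 1 bond to C, 2 bonds to H, 1 bond to Cl → oxidation state -1.
Δ = -1 − (-1) = 0, so no net redox change at C4.

0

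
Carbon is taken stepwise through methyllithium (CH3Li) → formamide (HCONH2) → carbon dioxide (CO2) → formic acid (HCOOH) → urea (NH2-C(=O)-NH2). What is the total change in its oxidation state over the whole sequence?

Carbon oxidation states along the series — methyllithium: -4, formamide: +2, carbon dioxide: +4, formic acid: +2, urea: +4.
Net change = +4 − (-4) = +8.

+8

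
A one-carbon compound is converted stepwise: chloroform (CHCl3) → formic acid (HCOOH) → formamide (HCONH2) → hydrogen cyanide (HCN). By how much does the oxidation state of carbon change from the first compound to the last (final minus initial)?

0

Carbon oxidation states along the series — chloroform: +2, formic acid: +2, formamide: +2, hydrogen cyanide: +2.
Net change = +2 − (+2) = 0.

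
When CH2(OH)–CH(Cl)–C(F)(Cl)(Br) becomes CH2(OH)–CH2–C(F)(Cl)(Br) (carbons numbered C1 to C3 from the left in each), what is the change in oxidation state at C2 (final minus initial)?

-2

Before: C2 has 2 bonds to C, 1 bond to H, 1 bond to Cl → oxidation state 0.
After: C2 has 2 bonds to C, 2 bonds to H → oxidation state -2.
Δ = -2 − (0) = -2, so this is a reduction at C2.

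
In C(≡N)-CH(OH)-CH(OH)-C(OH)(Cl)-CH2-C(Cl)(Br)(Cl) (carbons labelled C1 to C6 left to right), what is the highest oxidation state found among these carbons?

+3

Tallying each carbon's bonds:
C1: 1C, 3N → 0 + 3 = +3
C2: 2C, 1H, 1O → 0 − 1 + 1 = 0
C3: 2C, 1H, 1O → 0 − 1 + 1 = 0
C4: 2C, 1O, 1Cl → 0 + 1 + 1 = +2
C5: 2C, 2H → 0 − 2 = -2
C6: 1C, 2Cl, 1Br → 0 + 2 + 1 = +3
The highest value is +3.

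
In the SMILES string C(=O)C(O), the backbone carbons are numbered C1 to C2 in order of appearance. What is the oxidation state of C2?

-1

C2 has one bond to C (0), one bond to H (-1), one bond to O (+1), one bond to H (-1).
Oxidation state = 0 − 1 + 1 − 1 = -1.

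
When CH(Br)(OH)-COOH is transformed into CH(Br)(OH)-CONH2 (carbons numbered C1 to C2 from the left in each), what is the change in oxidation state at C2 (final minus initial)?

0

Before: C2 has 1 bond to C, 3 bonds to O → oxidation state +3.
After: C2 has 1 bond to C, 2 bonds to O, 1 bond to N → oxidation state +3.
Δ = +3 − (+3) = 0, so no net redox change at C2.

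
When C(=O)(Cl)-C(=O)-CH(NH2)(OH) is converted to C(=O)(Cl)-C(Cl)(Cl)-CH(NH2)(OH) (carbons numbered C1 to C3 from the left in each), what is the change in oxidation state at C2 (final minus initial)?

0

Before: C2 has 2 bonds to C, 2 bonds to O → oxidation state +2.
After: C2 has 2 bonds to C, 2 bonds to Cl → oxidation state +2.
Δ = +2 − (+2) = 0, so no net redox change at C2.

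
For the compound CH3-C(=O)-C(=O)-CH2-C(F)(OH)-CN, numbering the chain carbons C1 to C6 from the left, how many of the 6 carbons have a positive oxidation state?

4

Assign +1 per bond to O/N/halogen, −1 per bond to H or an electropositive element, and 0 per bond to carbon. Tallying each carbon:
C1: 1C, 3H → 0 − 3 = -3
C2: 2C, 2O → 0 + 2 = +2
C3: 2C, 2O → 0 + 2 = +2
C4: 2C, 2H → 0 − 2 = -2
C5: 2C, 1O, 1F → 0 + 1 + 1 = +2
C6: 1C, 3N → 0 + 3 = +3
4 carbons (C2, C3, C5, C6) meet the condition.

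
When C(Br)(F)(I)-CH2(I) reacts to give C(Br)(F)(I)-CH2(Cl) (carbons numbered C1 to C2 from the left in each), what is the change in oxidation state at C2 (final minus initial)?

0

Before: C2 has 1 bond to C, 2 bonds to H, 1 bond to I → oxidation state -1.
After: C2 has 1 bond to C, 2 bonds to H, 1 bond to Cl → oxidation state -1.
Δ = -1 − (-1) = 0, so no net redox change at C2.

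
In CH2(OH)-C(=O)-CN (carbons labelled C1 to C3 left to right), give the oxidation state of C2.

+2

Assign +1 per bond to O/N/halogen, −1 per bond to H or an electropositive element, and 0 per bond to carbon.
C2 has one bond to C (0), one bond to C (0), a double bond to O (2×+1 = +2).
Oxidation state = 0 + 0 + 2 = +2.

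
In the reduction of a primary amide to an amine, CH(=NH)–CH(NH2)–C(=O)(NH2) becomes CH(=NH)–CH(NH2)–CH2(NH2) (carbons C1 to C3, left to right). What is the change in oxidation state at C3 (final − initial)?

-4

Before: C3 has 1 bond to C, 2 bonds to O, 1 bond to N → oxidation state +3.
After: C3 has 1 bond to C, 2 bonds to H, 1 bond to N → oxidation state -1.
Δ = -1 − (+3) = -4, so this is a reduction at C3.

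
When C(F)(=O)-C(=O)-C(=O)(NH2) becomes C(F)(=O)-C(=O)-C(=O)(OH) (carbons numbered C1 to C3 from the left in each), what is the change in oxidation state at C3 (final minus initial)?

0

Before: C3 has 1 bond to C, 2 bonds to O, 1 bond to N → oxidation state +3.
After: C3 has 1 bond to C, 3 bonds to O → oxidation state +3.
Δ = +3 − (+3) = 0, so no net redox change at C3.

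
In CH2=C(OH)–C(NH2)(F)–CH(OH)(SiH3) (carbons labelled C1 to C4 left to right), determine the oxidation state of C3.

+2

C3 has one bond to C (0), one bond to C (0), one bond to N (+1), one bond to F (+1).
Oxidation state = 0 + 0 + 1 + 1 = +2.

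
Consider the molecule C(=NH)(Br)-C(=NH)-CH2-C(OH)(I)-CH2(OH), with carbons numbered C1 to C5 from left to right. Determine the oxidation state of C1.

C1 has one bond to C (0), a double bond to N (2×+1 = +2), one bond to Br (+1).
Oxidation state = 0 + 2 + 1 = +3.

+3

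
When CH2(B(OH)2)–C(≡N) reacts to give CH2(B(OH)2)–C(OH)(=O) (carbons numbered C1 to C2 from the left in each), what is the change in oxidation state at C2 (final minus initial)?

0

Before: C2 has 1 bond to C, 3 bonds to N → oxidation state +3.
After: C2 has 1 bond to C, 3 bonds to O → oxidation state +3.
Δ = +3 − (+3) = 0, so no net redox change at C2.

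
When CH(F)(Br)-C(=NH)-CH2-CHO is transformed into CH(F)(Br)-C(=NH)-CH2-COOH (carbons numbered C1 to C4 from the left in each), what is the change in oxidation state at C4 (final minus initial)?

+2

Before: C4 has 1 bond to C, 1 bond to H, 2 bonds to O → oxidation state +1.
After: C4 has 1 bond to C, 3 bonds to O → oxidation state +3.
Δ = +3 − (+1) = +2, so this is an oxidation at C4.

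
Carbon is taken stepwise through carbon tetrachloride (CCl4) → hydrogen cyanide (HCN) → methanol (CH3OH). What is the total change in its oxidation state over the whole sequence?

Carbon oxidation states along the series — carbon tetrachloride: +4, hydrogen cyanide: +2, methanol: -2.
Net change = -2 − (+4) = -6.

-6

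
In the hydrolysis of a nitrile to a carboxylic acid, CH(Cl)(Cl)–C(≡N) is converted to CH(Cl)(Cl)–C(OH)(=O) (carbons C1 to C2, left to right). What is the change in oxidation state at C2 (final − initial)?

0

Before: C2 has 1 bond to C, 3 bonds to N → oxidation state +3.
After: C2 has 1 bond to C, 3 bonds to O → oxidation state +3.
Δ = +3 − (+3) = 0, so no net redox change at C2.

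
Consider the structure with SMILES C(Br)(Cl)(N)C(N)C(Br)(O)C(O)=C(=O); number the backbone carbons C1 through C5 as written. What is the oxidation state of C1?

Each bond to a more electronegative atom (O, N, halogen) counts +1, each bond to a less electronegative atom (H, metal, B, Si) counts −1, and each C–C bond counts 0.
C1 has one bond to C (0), one bond to Br (+1), one bond to Cl (+1), one bond to N (+1).
Oxidation state = 0 + 1 + 1 + 1 = +3.

+3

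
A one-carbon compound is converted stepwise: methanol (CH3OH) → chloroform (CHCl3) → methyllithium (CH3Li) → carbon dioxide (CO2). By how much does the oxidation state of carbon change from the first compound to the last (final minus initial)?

Carbon oxidation states along the series — methanol: -2, chloroform: +2, methyllithium: -4, carbon dioxide: +4.
Net change = +4 − (-2) = +6.

+6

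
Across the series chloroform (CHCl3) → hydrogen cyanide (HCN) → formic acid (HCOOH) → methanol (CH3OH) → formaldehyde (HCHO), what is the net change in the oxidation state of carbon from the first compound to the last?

-2

Carbon oxidation states along the series — chloroform: +2, hydrogen cyanide: +2, formic acid: +2, methanol: -2, formaldehyde: 0.
Net change = 0 − (+2) = -2.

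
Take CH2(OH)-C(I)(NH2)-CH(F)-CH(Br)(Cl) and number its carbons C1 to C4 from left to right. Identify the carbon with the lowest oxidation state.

Assign +1 per bond to O/N/halogen, −1 per bond to H or an electropositive element, and 0 per bond to carbon. Tallying each carbon:
C1: 1C, 2H, 1O → 0 − 2 + 1 = -1
C2: 2C, 1N, 1I → 0 + 1 + 1 = +2
C3: 2C, 1H, 1F → 0 − 1 + 1 = 0
C4: 1C, 1H, 1Cl, 1Br → 0 − 1 + 1 + 1 = +1
The most reduced carbon is C1 at -1.

C1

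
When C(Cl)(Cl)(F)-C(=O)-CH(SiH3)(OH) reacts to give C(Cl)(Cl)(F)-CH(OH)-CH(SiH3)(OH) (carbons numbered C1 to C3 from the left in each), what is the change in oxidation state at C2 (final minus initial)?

-2

Before: C2 has 2 bonds to C, 2 bonds to O → oxidation state +2.
After: C2 has 2 bonds to C, 1 bond to H, 1 bond to O → oxidation state 0.
Δ = 0 − (+2) = -2, so this is a reduction at C2.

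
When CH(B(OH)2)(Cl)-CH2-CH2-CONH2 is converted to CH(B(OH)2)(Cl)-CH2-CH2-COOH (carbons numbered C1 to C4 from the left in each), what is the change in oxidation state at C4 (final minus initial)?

0

Before: C4 has 1 bond to C, 2 bonds to O, 1 bond to N → oxidation state +3.
After: C4 has 1 bond to C, 3 bonds to O → oxidation state +3.
Δ = +3 − (+3) = 0, so no net redox change at C4.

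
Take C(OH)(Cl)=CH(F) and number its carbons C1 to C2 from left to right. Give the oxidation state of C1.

+2

C1 has a double bond to C (2×0 = 0), one bond to O (+1), one bond to Cl (+1).
Oxidation state = 0 + 1 + 1 = +2.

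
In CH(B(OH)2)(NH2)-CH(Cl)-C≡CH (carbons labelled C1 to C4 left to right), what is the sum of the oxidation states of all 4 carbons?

Bonds to more-electronegative neighbours contribute +1 each, bonds to H or metals contribute −1 each, and C–C bonds contribute 0. Tallying each carbon:
C1: 1C, 1H, 1N, 1B → 0 − 1 + 1 − 1 = -1
C2: 2C, 1H, 1Cl → 0 − 1 + 1 = 0
C3: 4C → 0 = 0
C4: 3C, 1H → 0 − 1 = -1
Sum = -1 + 0 + 0 − 1 = -2.

-2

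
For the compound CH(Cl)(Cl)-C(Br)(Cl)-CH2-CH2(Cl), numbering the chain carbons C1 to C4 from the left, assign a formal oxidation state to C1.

Bonds to more-electronegative neighbours contribute +1 each, bonds to H or metals contribute −1 each, and C–C bonds contribute 0.
C1 has one bond to C (0), one bond to Cl (+1), one bond to H (-1), one bond to Cl (+1).
Oxidation state = 0 + 1 − 1 + 1 = +1.

+1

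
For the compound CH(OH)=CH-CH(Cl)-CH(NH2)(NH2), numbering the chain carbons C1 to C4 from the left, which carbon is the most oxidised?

C4

Count +1 for every bond to an atom more electronegative than carbon and −1 for every bond to one less electronegative; C–C bonds are 0. Tallying each carbon:
C1: 2C, 1H, 1O → 0 − 1 + 1 = 0
C2: 3C, 1H → 0 − 1 = -1
C3: 2C, 1H, 1Cl → 0 − 1 + 1 = 0
C4: 1C, 1H, 2N → 0 − 1 + 2 = +1
The most oxidised carbon is C4 at +1.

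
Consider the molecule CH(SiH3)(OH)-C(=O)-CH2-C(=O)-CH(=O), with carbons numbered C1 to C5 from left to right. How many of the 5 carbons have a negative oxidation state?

Assign +1 per bond to O/N/halogen, −1 per bond to H or an electropositive element, and 0 per bond to carbon. Tallying each carbon:
C1: 1C, 1H, 1O, 1Si → 0 − 1 + 1 − 1 = -1
C2: 2C, 2O → 0 + 2 = +2
C3: 2C, 2H → 0 − 2 = -2
C4: 2C, 2O → 0 + 2 = +2
C5: 1C, 1H, 2O → 0 − 1 + 2 = +1
2 carbons (C1, C3) meet the condition.

2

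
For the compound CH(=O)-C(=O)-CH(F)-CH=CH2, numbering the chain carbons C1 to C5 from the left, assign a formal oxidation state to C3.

0

C3 has one bond to C (0), one bond to C (0), one bond to H (-1), one bond to F (+1).
Oxidation state = 0 + 0 − 1 + 1 = 0.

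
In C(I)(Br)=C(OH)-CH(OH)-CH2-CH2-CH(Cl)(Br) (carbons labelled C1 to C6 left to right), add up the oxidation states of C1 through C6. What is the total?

Assign +1 per bond to O/N/halogen, −1 per bond to H or an electropositive element, and 0 per bond to carbon. Tallying each carbon:
C1: 2C, 1Br, 1I → 0 + 1 + 1 = +2
C2: 3C, 1O → 0 + 1 = +1
C3: 2C, 1H, 1O → 0 − 1 + 1 = 0
C4: 2C, 2H → 0 − 2 = -2
C5: 2C, 2H → 0 − 2 = -2
C6: 1C, 1H, 1Cl, 1Br → 0 − 1 + 1 + 1 = +1
Sum = +2 + 1 + 0 − 2 − 2 + 1 = 0.

0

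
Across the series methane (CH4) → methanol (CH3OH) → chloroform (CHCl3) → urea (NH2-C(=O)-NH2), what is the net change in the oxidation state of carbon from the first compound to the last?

+8

Carbon oxidation states along the series — methane: -4, methanol: -2, chloroform: +2, urea: +4.
Net change = +4 − (-4) = +8.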